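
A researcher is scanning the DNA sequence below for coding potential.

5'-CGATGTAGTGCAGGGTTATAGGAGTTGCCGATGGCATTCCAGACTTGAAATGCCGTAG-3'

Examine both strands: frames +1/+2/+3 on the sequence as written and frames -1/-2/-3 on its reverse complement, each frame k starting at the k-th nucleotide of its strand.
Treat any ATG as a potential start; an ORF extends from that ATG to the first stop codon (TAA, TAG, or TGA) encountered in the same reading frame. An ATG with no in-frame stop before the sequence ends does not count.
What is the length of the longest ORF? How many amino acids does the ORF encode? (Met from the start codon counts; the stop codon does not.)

Reverse complement (5'→3'): CTACGGCATTTCAAGTCTGGAATGCCATCGGCAACTCCTATAACCCTGCACTACATCG
Frame +1: CGA TGT AGT GCA GGG TTA TAG GAG TTG CCG ATG GCA TTC CAG ACT TGA AAT GCC GTA — ATG at 31, stop TGA at 46 → 18 nt.
Frame +2: GAT GTA GTG CAG GGT TAT AGG AGT TGC CGA TGG CAT TCC AGA CTT GAA ATG CCG TAG — ATG at 50, stop TAG at 56 → 9 nt.
Frame +3: ATG TAG TGC AGG GTT ATA GGA GTT GCC GAT GGC ATT CCA GAC TTG AAA TGC CGT — ATG at 3, stop TAG at 6 → 6 nt.
Frame -1: CTA CGG CAT TTC AAG TCT GGA ATG CCA TCG GCA ACT CCT ATA ACC CTG CAC TAC ATC — no ATG→stop ORF.
Frame -2: TAC GGC ATT TCA AGT CTG GAA TGC CAT CGG CAA CTC CTA TAA CCC TGC ACT ACA TCG — no ATG→stop ORF.
Frame -3: ACG GCA TTT CAA GTC TGG AAT GCC ATC GGC AAC TCC TAT AAC CCT GCA CTA CAT — no ATG→stop ORF.
Longest: frame +1, positions 31–48, 18 nt = 6 codons = 5 aa. → 5 amino acids.

5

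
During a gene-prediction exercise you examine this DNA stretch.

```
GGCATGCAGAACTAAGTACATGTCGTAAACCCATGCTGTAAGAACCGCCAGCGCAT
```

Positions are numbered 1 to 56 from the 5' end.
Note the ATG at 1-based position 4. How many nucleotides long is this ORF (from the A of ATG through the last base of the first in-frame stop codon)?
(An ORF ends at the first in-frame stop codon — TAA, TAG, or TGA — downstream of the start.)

12

Codons from position 4: ATG (4–6), CAG (7–9), AAC (10–12), TAA (13–15).
TAA is the first in-frame stop; ORF spans 4–15, 12 nucleotides.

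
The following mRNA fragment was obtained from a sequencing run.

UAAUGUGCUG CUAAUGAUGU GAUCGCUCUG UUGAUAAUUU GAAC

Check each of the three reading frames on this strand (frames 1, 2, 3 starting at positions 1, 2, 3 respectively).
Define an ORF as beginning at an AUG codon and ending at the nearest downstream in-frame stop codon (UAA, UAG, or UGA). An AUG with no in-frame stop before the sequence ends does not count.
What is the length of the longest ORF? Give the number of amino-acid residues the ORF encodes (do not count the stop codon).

3

Frame 1: UAA UGU GCU GCU AAU GAU GUG AUC GCU CUG UUG AUA AUU UGA — no AUG→stop ORF.
Frame 2: AAU GUG CUG CUA AUG AUG UGA UCG CUC UGU UGA UAA UUU GAA — AUG at 14, stop UGA at 20 → 9 nt; AUG at 17, stop UGA at 20 → 6 nt.
Frame 3: AUG UGC UGC UAA UGA UGU GAU CGC UCU GUU GAU AAU UUG AAC — AUG at 3, stop UAA at 12 → 12 nt.
Longest: frame 3, positions 3–14, 12 nt = 4 codons = 3 aa. → 3 amino acids.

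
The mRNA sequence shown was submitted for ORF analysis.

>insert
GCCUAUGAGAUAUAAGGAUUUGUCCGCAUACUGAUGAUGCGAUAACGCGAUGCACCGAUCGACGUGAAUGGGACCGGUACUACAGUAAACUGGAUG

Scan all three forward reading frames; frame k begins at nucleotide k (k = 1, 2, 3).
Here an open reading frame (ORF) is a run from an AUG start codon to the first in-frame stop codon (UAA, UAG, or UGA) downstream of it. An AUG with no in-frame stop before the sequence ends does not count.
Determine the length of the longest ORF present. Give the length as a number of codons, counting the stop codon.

10

Frame 1: GCC UAU GAG AUA UAA GGA UUU GUC CGC AUA CUG AUG AUG CGA UAA CGC GAU GCA CCG AUC GAC GUG AAU GGG ACC GGU ACU ACA GUA AAC UGG AUG — AUG at 34, stop UAA at 43 → 12 nt; AUG at 37, stop UAA at 43 → 9 nt.
Frame 2: CCU AUG AGA UAU AAG GAU UUG UCC GCA UAC UGA UGA UGC GAU AAC GCG AUG CAC CGA UCG ACG UGA AUG GGA CCG GUA CUA CAG UAA ACU GGA — AUG at 5, stop UGA at 32 → 30 nt; AUG at 50, stop UGA at 65 → 18 nt; AUG at 68, stop UAA at 86 → 21 nt.
Frame 3: CUA UGA GAU AUA AGG AUU UGU CCG CAU ACU GAU GAU GCG AUA ACG CGA UGC ACC GAU CGA CGU GAA UGG GAC CGG UAC UAC AGU AAA CUG GAU — no AUG→stop ORF.
Longest: frame 2, positions 5–34, 30 nt = 10 codons = 9 aa. → 10 codons.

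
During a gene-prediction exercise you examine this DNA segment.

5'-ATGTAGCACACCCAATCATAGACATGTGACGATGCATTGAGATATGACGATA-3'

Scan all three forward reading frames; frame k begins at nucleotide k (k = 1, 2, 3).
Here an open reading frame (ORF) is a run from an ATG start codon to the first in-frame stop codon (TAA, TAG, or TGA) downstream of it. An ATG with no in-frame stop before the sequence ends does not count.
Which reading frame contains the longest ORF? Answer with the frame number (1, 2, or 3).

2

Frame 1: ATG TAG CAC ACC CAA TCA TAG ACA TGT GAC GAT GCA TTG AGA TAT GAC GAT — ATG at 1, stop TAG at 4 → 6 nt.
Frame 2: TGT AGC ACA CCC AAT CAT AGA CAT GTG ACG ATG CAT TGA GAT ATG ACG ATA — ATG at 32, stop TGA at 38 → 9 nt.
Frame 3: GTA GCA CAC CCA ATC ATA GAC ATG TGA CGA TGC ATT GAG ATA TGA CGA — ATG at 24, stop TGA at 27 → 6 nt.
Longest ORF is 9 nt in frame 2 (positions 32–40).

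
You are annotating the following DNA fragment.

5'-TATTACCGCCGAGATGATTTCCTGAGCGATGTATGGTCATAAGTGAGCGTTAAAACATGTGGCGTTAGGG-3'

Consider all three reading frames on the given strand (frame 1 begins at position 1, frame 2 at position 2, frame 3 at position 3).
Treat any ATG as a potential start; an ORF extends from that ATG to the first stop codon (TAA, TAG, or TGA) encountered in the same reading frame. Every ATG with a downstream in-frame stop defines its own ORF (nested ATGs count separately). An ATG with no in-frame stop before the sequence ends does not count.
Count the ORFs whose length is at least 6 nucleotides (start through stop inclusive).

4

Frame 1: TAT TAC CGC CGA GAT GAT TTC CTG AGC GAT GTA TGG TCA TAA GTG AGC GTT AAA ACA TGT GGC GTT AGG — no ATG→stop ORF.
Frame 2: ATT ACC GCC GAG ATG ATT TCC TGA GCG ATG TAT GGT CAT AAG TGA GCG TTA AAA CAT GTG GCG TTA GGG — ATG at 14, stop TGA at 23 → 12 nt; ATG at 29, stop TGA at 44 → 18 nt.
Frame 3: TTA CCG CCG AGA TGA TTT CCT GAG CGA TGT ATG GTC ATA AGT GAG CGT TAA AAC ATG TGG CGT TAG — ATG at 33, stop TAA at 51 → 21 nt; ATG at 57, stop TAG at 66 → 12 nt.
ORFs ≥ 6 nucleotides: frame 2 14–25 (12 nucleotides), frame 2 29–46 (18 nucleotides), frame 3 33–53 (21 nucleotides), frame 3 57–68 (12 nucleotides). Count = 4.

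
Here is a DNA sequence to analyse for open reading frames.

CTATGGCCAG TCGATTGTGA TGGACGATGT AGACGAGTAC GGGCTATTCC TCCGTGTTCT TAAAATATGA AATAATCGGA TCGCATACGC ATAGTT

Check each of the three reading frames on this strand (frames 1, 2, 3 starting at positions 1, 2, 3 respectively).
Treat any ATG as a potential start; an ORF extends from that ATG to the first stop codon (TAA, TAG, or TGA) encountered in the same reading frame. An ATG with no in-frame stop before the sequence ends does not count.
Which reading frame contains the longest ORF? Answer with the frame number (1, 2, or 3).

2

Frame 1: CTA TGG CCA GTC GAT TGT GAT GGA CGA TGT AGA CGA GTA CGG GCT ATT CCT CCG TGT TCT TAA AAT ATG AAA TAA TCG GAT CGC ATA CGC ATA GTT — ATG at 67, stop TAA at 73 → 9 nt.
Frame 2: TAT GGC CAG TCG ATT GTG ATG GAC GAT GTA GAC GAG TAC GGG CTA TTC CTC CGT GTT CTT AAA ATA TGA AAT AAT CGG ATC GCA TAC GCA TAG — ATG at 20, stop TGA at 68 → 51 nt.
Frame 3: ATG GCC AGT CGA TTG TGA TGG ACG ATG TAG ACG AGT ACG GGC TAT TCC TCC GTG TTC TTA AAA TAT GAA ATA ATC GGA TCG CAT ACG CAT AGT — ATG at 3, stop TGA at 18 → 18 nt; ATG at 27, stop TAG at 30 → 6 nt.
Longest ORF is 51 nt in frame 2 (positions 20–70).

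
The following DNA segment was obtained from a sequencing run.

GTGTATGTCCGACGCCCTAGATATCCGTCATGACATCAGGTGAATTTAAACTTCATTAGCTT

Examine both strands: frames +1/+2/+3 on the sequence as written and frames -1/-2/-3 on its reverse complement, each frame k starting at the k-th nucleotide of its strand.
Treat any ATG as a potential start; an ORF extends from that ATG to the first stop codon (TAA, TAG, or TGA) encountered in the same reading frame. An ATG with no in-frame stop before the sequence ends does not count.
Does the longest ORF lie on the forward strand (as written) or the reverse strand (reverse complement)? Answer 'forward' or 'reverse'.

forward

Reverse complement (5'→3'): AAGCTAATGAAGTTTAAATTCACCTGATGTCATGACGGATATCTAGGGCGTCGGACATACAC
Frame +1: GTG TAT GTC CGA CGC CCT AGA TAT CCG TCA TGA CAT CAG GTG AAT TTA AAC TTC ATT AGC — no ATG→stop ORF.
Frame +2: TGT ATG TCC GAC GCC CTA GAT ATC CGT CAT GAC ATC AGG TGA ATT TAA ACT TCA TTA GCT — ATG at 5, stop TGA at 41 → 39 nt.
Frame +3: GTA TGT CCG ACG CCC TAG ATA TCC GTC ATG ACA TCA GGT GAA TTT AAA CTT CAT TAG CTT — ATG at 30, stop TAG at 57 → 30 nt.
Frame -1: AAG CTA ATG AAG TTT AAA TTC ACC TGA TGT CAT GAC GGA TAT CTA GGG CGT CGG ACA TAC — ATG at 7, stop TGA at 25 → 21 nt.
Frame -2: AGC TAA TGA AGT TTA AAT TCA CCT GAT GTC ATG ACG GAT ATC TAG GGC GTC GGA CAT ACA — ATG at 32, stop TAG at 44 → 15 nt.
Frame -3: GCT AAT GAA GTT TAA ATT CAC CTG ATG TCA TGA CGG ATA TCT AGG GCG TCG GAC ATA CAC — ATG at 27, stop TGA at 33 → 9 nt.
Forward-strand max 39 nt; reverse-strand max 21 nt. The forward strand has the longer ORF.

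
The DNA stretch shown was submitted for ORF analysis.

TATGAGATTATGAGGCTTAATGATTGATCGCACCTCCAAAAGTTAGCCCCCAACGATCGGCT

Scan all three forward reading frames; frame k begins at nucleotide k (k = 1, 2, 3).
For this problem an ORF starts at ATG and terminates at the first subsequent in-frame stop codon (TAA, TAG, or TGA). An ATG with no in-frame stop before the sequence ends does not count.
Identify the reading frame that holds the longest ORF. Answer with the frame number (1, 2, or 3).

2

Frame 1: TAT GAG ATT ATG AGG CTT AAT GAT TGA TCG CAC CTC CAA AAG TTA GCC CCC AAC GAT CGG — ATG at 10, stop TGA at 25 → 18 nt.
Frame 2: ATG AGA TTA TGA GGC TTA ATG ATT GAT CGC ACC TCC AAA AGT TAG CCC CCA ACG ATC GGC — ATG at 2, stop TGA at 11 → 12 nt; ATG at 20, stop TAG at 44 → 27 nt.
Frame 3: TGA GAT TAT GAG GCT TAA TGA TTG ATC GCA CCT CCA AAA GTT AGC CCC CAA CGA TCG GCT — no ATG→stop ORF.
Longest ORF is 27 nt in frame 2 (positions 20–46).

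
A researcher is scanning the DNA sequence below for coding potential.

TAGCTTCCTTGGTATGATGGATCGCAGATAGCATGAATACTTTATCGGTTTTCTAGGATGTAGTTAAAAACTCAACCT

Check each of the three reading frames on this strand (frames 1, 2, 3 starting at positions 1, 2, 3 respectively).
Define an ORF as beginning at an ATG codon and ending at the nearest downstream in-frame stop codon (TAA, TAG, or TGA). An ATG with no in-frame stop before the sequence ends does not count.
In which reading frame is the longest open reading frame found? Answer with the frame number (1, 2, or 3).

3

Frame 1: TAG CTT CCT TGG TAT GAT GGA TCG CAG ATA GCA TGA ATA CTT TAT CGG TTT TCT AGG ATG TAG TTA AAA ACT CAA CCT — ATG at 58, stop TAG at 61 → 6 nt.
Frame 2: AGC TTC CTT GGT ATG ATG GAT CGC AGA TAG CAT GAA TAC TTT ATC GGT TTT CTA GGA TGT AGT TAA AAA CTC AAC — ATG at 14, stop TAG at 29 → 18 nt; ATG at 17, stop TAG at 29 → 15 nt.
Frame 3: GCT TCC TTG GTA TGA TGG ATC GCA GAT AGC ATG AAT ACT TTA TCG GTT TTC TAG GAT GTA GTT AAA AAC TCA ACC — ATG at 33, stop TAG at 54 → 24 nt.
Longest ORF is 24 nt in frame 3 (positions 33–56).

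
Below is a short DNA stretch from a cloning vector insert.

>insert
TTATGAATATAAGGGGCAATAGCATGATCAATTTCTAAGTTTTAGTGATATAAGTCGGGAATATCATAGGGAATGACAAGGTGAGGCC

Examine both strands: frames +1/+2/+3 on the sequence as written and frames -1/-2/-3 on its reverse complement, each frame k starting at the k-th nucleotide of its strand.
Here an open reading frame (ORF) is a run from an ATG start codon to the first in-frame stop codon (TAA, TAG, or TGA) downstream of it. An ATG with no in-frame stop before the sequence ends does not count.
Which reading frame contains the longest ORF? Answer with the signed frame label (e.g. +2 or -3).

Reverse complement (5'→3'): GGCCTCACCTTGTCATTCCCTATGATATTCCCGACTTATATCACTAAAACTTAGAAATTGATCATGCTATTGCCCCTTATATTCATAA
Frame +1: TTA TGA ATA TAA GGG GCA ATA GCA TGA TCA ATT TCT AAG TTT TAG TGA TAT AAG TCG GGA ATA TCA TAG GGA ATG ACA AGG TGA GGC — ATG at 73, stop TGA at 82 → 12 nt.
Frame +2: TAT GAA TAT AAG GGG CAA TAG CAT GAT CAA TTT CTA AGT TTT AGT GAT ATA AGT CGG GAA TAT CAT AGG GAA TGA CAA GGT GAG GCC — no ATG→stop ORF.
Frame +3: ATG AAT ATA AGG GGC AAT AGC ATG ATC AAT TTC TAA GTT TTA GTG ATA TAA GTC GGG AAT ATC ATA GGG AAT GAC AAG GTG AGG — ATG at 3, stop TAA at 36 → 36 nt; ATG at 24, stop TAA at 36 → 15 nt.
Frame -1: GGC CTC ACC TTG TCA TTC CCT ATG ATA TTC CCG ACT TAT ATC ACT AAA ACT TAG AAA TTG ATC ATG CTA TTG CCC CTT ATA TTC ATA — ATG at 22, stop TAG at 52 → 33 nt.
Frame -2: GCC TCA CCT TGT CAT TCC CTA TGA TAT TCC CGA CTT ATA TCA CTA AAA CTT AGA AAT TGA TCA TGC TAT TGC CCC TTA TAT TCA TAA — no ATG→stop ORF.
Frame -3: CCT CAC CTT GTC ATT CCC TAT GAT ATT CCC GAC TTA TAT CAC TAA AAC TTA GAA ATT GAT CAT GCT ATT GCC CCT TAT ATT CAT — no ATG→stop ORF.
Longest ORF is 36 nt in frame +3 (positions 3–38).

+3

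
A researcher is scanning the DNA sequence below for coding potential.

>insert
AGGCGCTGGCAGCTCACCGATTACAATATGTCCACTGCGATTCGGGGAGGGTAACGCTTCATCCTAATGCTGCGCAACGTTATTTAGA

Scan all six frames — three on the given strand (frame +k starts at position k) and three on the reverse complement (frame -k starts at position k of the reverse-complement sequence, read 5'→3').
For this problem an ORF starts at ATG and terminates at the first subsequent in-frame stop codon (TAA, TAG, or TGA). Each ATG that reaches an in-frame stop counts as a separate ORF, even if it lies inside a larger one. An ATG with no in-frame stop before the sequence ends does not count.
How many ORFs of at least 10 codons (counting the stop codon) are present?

Reverse complement (5'→3'): TCTAAATAACGTTGCGCAGCATTAGGATGAAGCGTTACCCTCCCCGAATCGCAGTGGACATATTGTAATCGGTGAGCTGCCAGCGCCT
Frame +1: AGG CGC TGG CAG CTC ACC GAT TAC AAT ATG TCC ACT GCG ATT CGG GGA GGG TAA CGC TTC ATC CTA ATG CTG CGC AAC GTT ATT TAG — ATG at 28, stop TAA at 52 → 27 nt; ATG at 67, stop TAG at 85 → 21 nt.
Frame +2: GGC GCT GGC AGC TCA CCG ATT ACA ATA TGT CCA CTG CGA TTC GGG GAG GGT AAC GCT TCA TCC TAA TGC TGC GCA ACG TTA TTT AGA — no ATG→stop ORF.
Frame +3: GCG CTG GCA GCT CAC CGA TTA CAA TAT GTC CAC TGC GAT TCG GGG AGG GTA ACG CTT CAT CCT AAT GCT GCG CAA CGT TAT TTA — no ATG→stop ORF.
Frame -1: TCT AAA TAA CGT TGC GCA GCA TTA GGA TGA AGC GTT ACC CTC CCC GAA TCG CAG TGG ACA TAT TGT AAT CGG TGA GCT GCC AGC GCC — no ATG→stop ORF.
Frame -2: CTA AAT AAC GTT GCG CAG CAT TAG GAT GAA GCG TTA CCC TCC CCG AAT CGC AGT GGA CAT ATT GTA ATC GGT GAG CTG CCA GCG CCT — no ATG→stop ORF.
Frame -3: TAA ATA ACG TTG CGC AGC ATT AGG ATG AAG CGT TAC CCT CCC CGA ATC GCA GTG GAC ATA TTG TAA TCG GTG AGC TGC CAG CGC — ATG at 27, stop TAA at 66 → 42 nt.
ORFs ≥ 10 codons: frame -3 27–68 (14 codons). Count = 1.

1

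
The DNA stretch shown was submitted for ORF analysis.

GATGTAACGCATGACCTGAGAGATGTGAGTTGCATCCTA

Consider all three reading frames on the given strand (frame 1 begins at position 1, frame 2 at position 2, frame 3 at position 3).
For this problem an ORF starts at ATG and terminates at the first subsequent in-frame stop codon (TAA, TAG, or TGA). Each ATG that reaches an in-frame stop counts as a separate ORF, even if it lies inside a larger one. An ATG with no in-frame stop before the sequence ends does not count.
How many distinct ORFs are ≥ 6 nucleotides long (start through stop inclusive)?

Frame 1: GAT GTA ACG CAT GAC CTG AGA GAT GTG AGT TGC ATC CTA — no ATG→stop ORF.
Frame 2: ATG TAA CGC ATG ACC TGA GAG ATG TGA GTT GCA TCC — ATG at 2, stop TAA at 5 → 6 nt; ATG at 11, stop TGA at 17 → 9 nt; ATG at 23, stop TGA at 26 → 6 nt.
Frame 3: TGT AAC GCA TGA CCT GAG AGA TGT GAG TTG CAT CCT — no ATG→stop ORF.
ORFs ≥ 6 nucleotides: frame 2 2–7 (6 nucleotides), frame 2 11–19 (9 nucleotides), frame 2 23–28 (6 nucleotides). Count = 3.

3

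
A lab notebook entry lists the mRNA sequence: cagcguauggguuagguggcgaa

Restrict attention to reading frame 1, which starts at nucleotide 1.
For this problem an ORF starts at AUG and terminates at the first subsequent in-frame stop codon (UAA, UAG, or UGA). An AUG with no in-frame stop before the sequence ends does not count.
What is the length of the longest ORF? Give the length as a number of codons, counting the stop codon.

Frame 1: CAG CGU AUG GGU UAG GUG GCG — AUG at 7, stop UAG at 13 → 9 nt.
Longest: frame 1, positions 7–15, 9 nt = 3 codons = 2 aa. → 3 codons.

3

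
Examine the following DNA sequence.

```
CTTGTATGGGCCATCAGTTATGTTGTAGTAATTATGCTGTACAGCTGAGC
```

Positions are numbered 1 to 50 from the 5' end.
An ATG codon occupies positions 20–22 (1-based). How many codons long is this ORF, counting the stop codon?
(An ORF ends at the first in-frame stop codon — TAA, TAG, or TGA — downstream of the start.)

Codons from position 20: ATG (20–22), TTG (23–25), TAG (26–28).
TAG is the first in-frame stop; that's 3 codons including the stop.

3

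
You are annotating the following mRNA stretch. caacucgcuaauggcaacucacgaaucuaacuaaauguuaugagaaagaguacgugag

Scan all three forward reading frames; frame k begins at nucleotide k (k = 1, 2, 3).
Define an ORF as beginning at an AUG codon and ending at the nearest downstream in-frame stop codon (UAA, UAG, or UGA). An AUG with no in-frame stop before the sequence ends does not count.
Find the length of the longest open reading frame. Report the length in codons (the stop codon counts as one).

Frame 1: CAA CUC GCU AAU GGC AAC UCA CGA AUC UAA CUA AAU GUU AUG AGA AAG AGU ACG UGA — AUG at 40, stop UGA at 55 → 18 nt.
Frame 2: AAC UCG CUA AUG GCA ACU CAC GAA UCU AAC UAA AUG UUA UGA GAA AGA GUA CGU GAG — AUG at 11, stop UAA at 32 → 24 nt; AUG at 35, stop UGA at 41 → 9 nt.
Frame 3: ACU CGC UAA UGG CAA CUC ACG AAU CUA ACU AAA UGU UAU GAG AAA GAG UAC GUG — no AUG→stop ORF.
Longest: frame 2, positions 11–34, 24 nt = 8 codons = 7 aa. → 8 codons.

8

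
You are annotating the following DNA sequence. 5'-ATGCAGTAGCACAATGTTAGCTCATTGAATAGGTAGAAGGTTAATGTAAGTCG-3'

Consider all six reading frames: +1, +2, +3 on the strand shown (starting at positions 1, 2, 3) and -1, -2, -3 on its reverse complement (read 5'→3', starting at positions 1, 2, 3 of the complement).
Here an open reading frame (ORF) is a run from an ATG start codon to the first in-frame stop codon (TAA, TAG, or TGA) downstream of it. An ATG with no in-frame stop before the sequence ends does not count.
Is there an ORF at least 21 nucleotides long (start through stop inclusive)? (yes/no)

no

Reverse complement (5'→3'): CGACTTACATTAACCTTCTACCTATTCAATGAGCTAACATTGTGCTACTGCAT
Frame +1: ATG CAG TAG CAC AAT GTT AGC TCA TTG AAT AGG TAG AAG GTT AAT GTA AGT — ATG at 1, stop TAG at 7 → 9 nt.
Frame +2: TGC AGT AGC ACA ATG TTA GCT CAT TGA ATA GGT AGA AGG TTA ATG TAA GTC — ATG at 14, stop TGA at 26 → 15 nt; ATG at 44, stop TAA at 47 → 6 nt.
Frame +3: GCA GTA GCA CAA TGT TAG CTC ATT GAA TAG GTA GAA GGT TAA TGT AAG TCG — no ATG→stop ORF.
Frame -1: CGA CTT ACA TTA ACC TTC TAC CTA TTC AAT GAG CTA ACA TTG TGC TAC TGC — no ATG→stop ORF.
Frame -2: GAC TTA CAT TAA CCT TCT ACC TAT TCA ATG AGC TAA CAT TGT GCT ACT GCA — ATG at 29, stop TAA at 35 → 9 nt.
Frame -3: ACT TAC ATT AAC CTT CTA CCT ATT CAA TGA GCT AAC ATT GTG CTA CTG CAT — no ATG→stop ORF.
Largest ORF found is 15 nucleotides < 21, so no.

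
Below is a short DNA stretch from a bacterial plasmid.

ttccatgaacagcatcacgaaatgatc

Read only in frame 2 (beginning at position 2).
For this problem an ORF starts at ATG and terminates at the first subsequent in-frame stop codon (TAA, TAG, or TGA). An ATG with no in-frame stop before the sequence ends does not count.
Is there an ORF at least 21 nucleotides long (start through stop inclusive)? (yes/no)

Frame 2: TCC ATG AAC AGC ATC ACG AAA TGA — ATG at 5, stop TGA at 23 → 21 nt.
Frame 2 has an ORF of 21 nucleotides (positions 5–25) ≥ 21, so yes.

yes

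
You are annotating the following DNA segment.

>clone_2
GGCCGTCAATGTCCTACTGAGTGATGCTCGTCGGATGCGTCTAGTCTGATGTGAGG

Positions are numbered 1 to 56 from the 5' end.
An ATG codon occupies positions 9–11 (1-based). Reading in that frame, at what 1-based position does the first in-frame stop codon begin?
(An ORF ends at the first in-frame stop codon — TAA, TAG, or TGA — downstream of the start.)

18

Codons from position 9: ATG (9–11), TCC (12–14), TAC (15–17), TGA (18–20).
TGA is a stop codon; it begins at position 18.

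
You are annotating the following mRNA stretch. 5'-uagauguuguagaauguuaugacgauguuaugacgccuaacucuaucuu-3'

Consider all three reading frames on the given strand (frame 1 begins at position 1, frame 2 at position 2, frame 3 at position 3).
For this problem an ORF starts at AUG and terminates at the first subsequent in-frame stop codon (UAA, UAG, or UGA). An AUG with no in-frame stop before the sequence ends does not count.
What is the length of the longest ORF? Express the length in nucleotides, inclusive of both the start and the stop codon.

15

Frame 1: UAG AUG UUG UAG AAU GUU AUG ACG AUG UUA UGA CGC CUA ACU CUA UCU — AUG at 4, stop UAG at 10 → 9 nt; AUG at 19, stop UGA at 31 → 15 nt; AUG at 25, stop UGA at 31 → 9 nt.
Frame 2: AGA UGU UGU AGA AUG UUA UGA CGA UGU UAU GAC GCC UAA CUC UAU CUU — AUG at 14, stop UGA at 20 → 9 nt.
Frame 3: GAU GUU GUA GAA UGU UAU GAC GAU GUU AUG ACG CCU AAC UCU AUC — no AUG→stop ORF.
Longest: frame 1, positions 19–33, 15 nt = 5 codons = 4 aa. → 15 nucleotides.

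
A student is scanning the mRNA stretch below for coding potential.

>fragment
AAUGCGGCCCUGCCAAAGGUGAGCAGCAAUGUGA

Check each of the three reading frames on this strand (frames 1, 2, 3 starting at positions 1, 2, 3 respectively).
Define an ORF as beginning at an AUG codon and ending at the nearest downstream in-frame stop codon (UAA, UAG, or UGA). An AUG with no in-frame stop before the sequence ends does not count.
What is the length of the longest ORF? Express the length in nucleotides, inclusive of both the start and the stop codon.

Frame 1: AAU GCG GCC CUG CCA AAG GUG AGC AGC AAU GUG — no AUG→stop ORF.
Frame 2: AUG CGG CCC UGC CAA AGG UGA GCA GCA AUG UGA — AUG at 2, stop UGA at 20 → 21 nt; AUG at 29, stop UGA at 32 → 6 nt.
Frame 3: UGC GGC CCU GCC AAA GGU GAG CAG CAA UGU — no AUG→stop ORF.
Longest: frame 2, positions 2–22, 21 nt = 7 codons = 6 aa. → 21 nucleotides.

21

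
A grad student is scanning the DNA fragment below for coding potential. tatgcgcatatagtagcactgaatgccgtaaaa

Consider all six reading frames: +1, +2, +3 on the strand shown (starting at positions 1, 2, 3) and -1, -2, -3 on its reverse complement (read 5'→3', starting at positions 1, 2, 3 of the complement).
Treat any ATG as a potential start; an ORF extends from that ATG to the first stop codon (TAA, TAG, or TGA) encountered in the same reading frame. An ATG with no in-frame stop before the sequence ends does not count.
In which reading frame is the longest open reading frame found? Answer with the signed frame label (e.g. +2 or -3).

+2

Reverse complement (5'→3'): TTTTACGGCATTCAGTGCTACTATATGCGCATA
Frame +1: TAT GCG CAT ATA GTA GCA CTG AAT GCC GTA AAA — no ATG→stop ORF.
Frame +2: ATG CGC ATA TAG TAG CAC TGA ATG CCG TAA — ATG at 2, stop TAG at 11 → 12 nt; ATG at 23, stop TAA at 29 → 9 nt.
Frame +3: TGC GCA TAT AGT AGC ACT GAA TGC CGT AAA — no ATG→stop ORF.
Frame -1: TTT TAC GGC ATT CAG TGC TAC TAT ATG CGC ATA — no ATG→stop ORF.
Frame -2: TTT ACG GCA TTC AGT GCT ACT ATA TGC GCA — no ATG→stop ORF.
Frame -3: TTA CGG CAT TCA GTG CTA CTA TAT GCG CAT — no ATG→stop ORF.
Longest ORF is 12 nt in frame +2 (positions 2–13).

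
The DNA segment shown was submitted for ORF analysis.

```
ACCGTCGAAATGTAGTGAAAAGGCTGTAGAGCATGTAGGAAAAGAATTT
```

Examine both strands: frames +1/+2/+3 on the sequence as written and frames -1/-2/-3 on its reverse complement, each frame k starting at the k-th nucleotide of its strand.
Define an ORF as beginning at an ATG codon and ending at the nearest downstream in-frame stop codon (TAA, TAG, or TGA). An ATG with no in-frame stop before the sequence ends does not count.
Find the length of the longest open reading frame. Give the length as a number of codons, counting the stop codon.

2

Reverse complement (5'→3'): AAATTCTTTTCCTACATGCTCTACAGCCTTTTCACTACATTTCGACGGT
Frame +1: ACC GTC GAA ATG TAG TGA AAA GGC TGT AGA GCA TGT AGG AAA AGA ATT — ATG at 10, stop TAG at 13 → 6 nt.
Frame +2: CCG TCG AAA TGT AGT GAA AAG GCT GTA GAG CAT GTA GGA AAA GAA TTT — no ATG→stop ORF.
Frame +3: CGT CGA AAT GTA GTG AAA AGG CTG TAG AGC ATG TAG GAA AAG AAT — ATG at 33, stop TAG at 36 → 6 nt.
Frame -1: AAA TTC TTT TCC TAC ATG CTC TAC AGC CTT TTC ACT ACA TTT CGA CGG — no ATG→stop ORF.
Frame -2: AAT TCT TTT CCT ACA TGC TCT ACA GCC TTT TCA CTA CAT TTC GAC GGT — no ATG→stop ORF.
Frame -3: ATT CTT TTC CTA CAT GCT CTA CAG CCT TTT CAC TAC ATT TCG ACG — no ATG→stop ORF.
Longest: frame +1, positions 10–15, 6 nt = 2 codons = 1 aa. → 2 codons.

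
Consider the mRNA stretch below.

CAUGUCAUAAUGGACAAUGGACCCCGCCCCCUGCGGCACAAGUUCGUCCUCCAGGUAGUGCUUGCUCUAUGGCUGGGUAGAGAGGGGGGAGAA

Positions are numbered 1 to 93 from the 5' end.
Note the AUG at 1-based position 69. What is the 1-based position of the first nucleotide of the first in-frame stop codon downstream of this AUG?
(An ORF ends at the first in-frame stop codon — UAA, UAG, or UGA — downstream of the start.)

78

Codons from position 69: AUG (69–71), GCU (72–74), GGG (75–77), UAG (78–80).
UAG is a stop codon; it begins at position 78.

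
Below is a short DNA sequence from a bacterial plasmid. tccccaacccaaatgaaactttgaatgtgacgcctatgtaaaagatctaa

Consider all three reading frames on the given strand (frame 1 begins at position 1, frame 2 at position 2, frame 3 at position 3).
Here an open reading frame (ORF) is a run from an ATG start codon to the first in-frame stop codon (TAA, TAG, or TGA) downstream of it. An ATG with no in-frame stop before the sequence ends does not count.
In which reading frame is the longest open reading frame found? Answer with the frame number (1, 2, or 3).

Frame 1: TCC CCA ACC CAA ATG AAA CTT TGA ATG TGA CGC CTA TGT AAA AGA TCT — ATG at 13, stop TGA at 22 → 12 nt; ATG at 25, stop TGA at 28 → 6 nt.
Frame 2: CCC CAA CCC AAA TGA AAC TTT GAA TGT GAC GCC TAT GTA AAA GAT CTA — no ATG→stop ORF.
Frame 3: CCC AAC CCA AAT GAA ACT TTG AAT GTG ACG CCT ATG TAA AAG ATC TAA — ATG at 36, stop TAA at 39 → 6 nt.
Longest ORF is 12 nt in frame 1 (positions 13–24).

1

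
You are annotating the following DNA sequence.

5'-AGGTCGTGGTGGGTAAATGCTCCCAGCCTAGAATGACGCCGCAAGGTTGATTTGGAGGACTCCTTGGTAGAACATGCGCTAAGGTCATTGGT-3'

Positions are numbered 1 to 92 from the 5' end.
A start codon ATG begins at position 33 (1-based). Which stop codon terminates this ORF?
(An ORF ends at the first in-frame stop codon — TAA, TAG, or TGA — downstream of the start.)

TGA

Codons from position 33: ATG (33–35), ACG (36–38), CCG (39–41), CAA (42–44), GGT (45–47), TGA (48–50).
The first in-frame stop codon is TGA.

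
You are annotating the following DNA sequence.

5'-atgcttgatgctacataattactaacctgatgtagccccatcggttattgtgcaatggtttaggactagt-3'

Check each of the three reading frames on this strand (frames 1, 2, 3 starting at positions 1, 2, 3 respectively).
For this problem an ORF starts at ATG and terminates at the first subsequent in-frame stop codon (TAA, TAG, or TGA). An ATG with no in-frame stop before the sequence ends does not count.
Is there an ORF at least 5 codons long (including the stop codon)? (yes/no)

Frame 1: ATG CTT GAT GCT ACA TAA TTA CTA ACC TGA TGT AGC CCC ATC GGT TAT TGT GCA ATG GTT TAG GAC TAG — ATG at 1, stop TAA at 16 → 18 nt; ATG at 55, stop TAG at 61 → 9 nt.
Frame 2: TGC TTG ATG CTA CAT AAT TAC TAA CCT GAT GTA GCC CCA TCG GTT ATT GTG CAA TGG TTT AGG ACT AGT — ATG at 8, stop TAA at 23 → 18 nt.
Frame 3: GCT TGA TGC TAC ATA ATT ACT AAC CTG ATG TAG CCC CAT CGG TTA TTG TGC AAT GGT TTA GGA CTA — ATG at 30, stop TAG at 33 → 6 nt.
Frame 1 has an ORF of 6 codons (positions 1–18) ≥ 5, so yes.

yes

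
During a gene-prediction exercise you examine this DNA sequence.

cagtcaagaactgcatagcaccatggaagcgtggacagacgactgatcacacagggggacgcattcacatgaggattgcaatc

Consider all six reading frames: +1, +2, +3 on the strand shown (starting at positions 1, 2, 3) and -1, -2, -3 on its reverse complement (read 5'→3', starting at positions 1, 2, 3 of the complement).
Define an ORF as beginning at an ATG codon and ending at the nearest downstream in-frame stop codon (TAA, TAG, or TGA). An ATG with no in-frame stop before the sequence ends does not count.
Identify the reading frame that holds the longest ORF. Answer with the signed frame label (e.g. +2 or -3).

Reverse complement (5'→3'): GATTGCAATCCTCATGTGAATGCGTCCCCCTGTGTGATCAGTCGTCTGTCCACGCTTCCATGGTGCTATGCAGTTCTTGACTG
Frame +1: CAG TCA AGA ACT GCA TAG CAC CAT GGA AGC GTG GAC AGA CGA CTG ATC ACA CAG GGG GAC GCA TTC ACA TGA GGA TTG CAA — no ATG→stop ORF.
Frame +2: AGT CAA GAA CTG CAT AGC ACC ATG GAA GCG TGG ACA GAC GAC TGA TCA CAC AGG GGG ACG CAT TCA CAT GAG GAT TGC AAT — ATG at 23, stop TGA at 44 → 24 nt.
Frame +3: GTC AAG AAC TGC ATA GCA CCA TGG AAG CGT GGA CAG ACG ACT GAT CAC ACA GGG GGA CGC ATT CAC ATG AGG ATT GCA ATC — no ATG→stop ORF.
Frame -1: GAT TGC AAT CCT CAT GTG AAT GCG TCC CCC TGT GTG ATC AGT CGT CTG TCC ACG CTT CCA TGG TGC TAT GCA GTT CTT GAC — no ATG→stop ORF.
Frame -2: ATT GCA ATC CTC ATG TGA ATG CGT CCC CCT GTG TGA TCA GTC GTC TGT CCA CGC TTC CAT GGT GCT ATG CAG TTC TTG ACT — ATG at 14, stop TGA at 17 → 6 nt; ATG at 20, stop TGA at 35 → 18 nt.
Frame -3: TTG CAA TCC TCA TGT GAA TGC GTC CCC CTG TGT GAT CAG TCG TCT GTC CAC GCT TCC ATG GTG CTA TGC AGT TCT TGA CTG — ATG at 60, stop TGA at 78 → 21 nt.
Longest ORF is 24 nt in frame +2 (positions 23–46).

+2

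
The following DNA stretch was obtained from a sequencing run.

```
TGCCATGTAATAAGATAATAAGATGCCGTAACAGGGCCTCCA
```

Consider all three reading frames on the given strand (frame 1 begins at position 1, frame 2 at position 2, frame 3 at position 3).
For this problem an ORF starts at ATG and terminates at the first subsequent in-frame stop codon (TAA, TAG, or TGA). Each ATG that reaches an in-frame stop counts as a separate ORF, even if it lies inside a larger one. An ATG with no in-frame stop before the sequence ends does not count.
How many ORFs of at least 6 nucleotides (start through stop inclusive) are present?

2

Frame 1: TGC CAT GTA ATA AGA TAA TAA GAT GCC GTA ACA GGG CCT CCA — no ATG→stop ORF.
Frame 2: GCC ATG TAA TAA GAT AAT AAG ATG CCG TAA CAG GGC CTC — ATG at 5, stop TAA at 8 → 6 nt; ATG at 23, stop TAA at 29 → 9 nt.
Frame 3: CCA TGT AAT AAG ATA ATA AGA TGC CGT AAC AGG GCC TCC — no ATG→stop ORF.
ORFs ≥ 6 nucleotides: frame 2 5–10 (6 nucleotides), frame 2 23–31 (9 nucleotides). Count = 2.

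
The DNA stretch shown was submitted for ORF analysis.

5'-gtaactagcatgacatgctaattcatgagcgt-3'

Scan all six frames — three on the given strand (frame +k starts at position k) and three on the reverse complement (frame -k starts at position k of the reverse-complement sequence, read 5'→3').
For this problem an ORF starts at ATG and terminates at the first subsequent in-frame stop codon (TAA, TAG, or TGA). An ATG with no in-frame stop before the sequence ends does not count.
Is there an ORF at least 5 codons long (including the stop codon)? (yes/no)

Reverse complement (5'→3'): ACGCTCATGAATTAGCATGTCATGCTAGTTAC
Frame +1: GTA ACT AGC ATG ACA TGC TAA TTC ATG AGC — ATG at 10, stop TAA at 19 → 12 nt.
Frame +2: TAA CTA GCA TGA CAT GCT AAT TCA TGA GCG — no ATG→stop ORF.
Frame +3: AAC TAG CAT GAC ATG CTA ATT CAT GAG CGT — no ATG→stop ORF.
Frame -1: ACG CTC ATG AAT TAG CAT GTC ATG CTA GTT — ATG at 7, stop TAG at 13 → 9 nt.
Frame -2: CGC TCA TGA ATT AGC ATG TCA TGC TAG TTA — ATG at 17, stop TAG at 26 → 12 nt.
Frame -3: GCT CAT GAA TTA GCA TGT CAT GCT AGT TAC — no ATG→stop ORF.
Largest ORF found is 4 codons < 5, so no.

no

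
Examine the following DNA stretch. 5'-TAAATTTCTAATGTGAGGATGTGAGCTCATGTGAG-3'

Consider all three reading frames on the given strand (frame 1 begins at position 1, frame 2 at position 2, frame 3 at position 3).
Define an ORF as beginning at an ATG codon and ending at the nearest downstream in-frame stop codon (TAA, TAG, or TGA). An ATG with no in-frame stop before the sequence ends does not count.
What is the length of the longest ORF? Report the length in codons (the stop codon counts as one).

2

Frame 1: TAA ATT TCT AAT GTG AGG ATG TGA GCT CAT GTG — ATG at 19, stop TGA at 22 → 6 nt.
Frame 2: AAA TTT CTA ATG TGA GGA TGT GAG CTC ATG TGA — ATG at 11, stop TGA at 14 → 6 nt; ATG at 29, stop TGA at 32 → 6 nt.
Frame 3: AAT TTC TAA TGT GAG GAT GTG AGC TCA TGT GAG — no ATG→stop ORF.
Longest: frame 1, positions 19–24, 6 nt = 2 codons = 1 aa. → 2 codons.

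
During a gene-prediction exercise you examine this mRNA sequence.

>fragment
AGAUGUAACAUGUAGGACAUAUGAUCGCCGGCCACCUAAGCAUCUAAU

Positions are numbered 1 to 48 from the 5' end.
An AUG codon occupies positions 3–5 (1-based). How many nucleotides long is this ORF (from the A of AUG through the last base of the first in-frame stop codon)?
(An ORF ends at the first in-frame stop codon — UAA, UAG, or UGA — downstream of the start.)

Codons from position 3: AUG (3–5), UAA (6–8).
UAA is the first in-frame stop; ORF spans 3–8, 6 nucleotides.

6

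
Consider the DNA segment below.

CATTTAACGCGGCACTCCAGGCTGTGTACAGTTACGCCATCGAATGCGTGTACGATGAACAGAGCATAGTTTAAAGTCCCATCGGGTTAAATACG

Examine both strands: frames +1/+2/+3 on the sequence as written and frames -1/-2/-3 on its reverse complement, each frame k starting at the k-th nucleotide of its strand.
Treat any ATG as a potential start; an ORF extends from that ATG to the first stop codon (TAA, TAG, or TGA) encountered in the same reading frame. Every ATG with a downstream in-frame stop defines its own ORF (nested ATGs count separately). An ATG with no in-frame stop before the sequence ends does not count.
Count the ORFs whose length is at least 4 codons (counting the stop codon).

4

Reverse complement (5'→3'): CGTATTTAACCCGATGGGACTTTAAACTATGCTCTGTTCATCGTACACGCATTCGATGGCGTAACTGTACACAGCCTGGAGTGCCGCGTTAAATG
Frame +1: CAT TTA ACG CGG CAC TCC AGG CTG TGT ACA GTT ACG CCA TCG AAT GCG TGT ACG ATG AAC AGA GCA TAG TTT AAA GTC CCA TCG GGT TAA ATA — ATG at 55, stop TAG at 67 → 15 nt.
Frame +2: ATT TAA CGC GGC ACT CCA GGC TGT GTA CAG TTA CGC CAT CGA ATG CGT GTA CGA TGA ACA GAG CAT AGT TTA AAG TCC CAT CGG GTT AAA TAC — ATG at 44, stop TGA at 56 → 15 nt.
Frame +3: TTT AAC GCG GCA CTC CAG GCT GTG TAC AGT TAC GCC ATC GAA TGC GTG TAC GAT GAA CAG AGC ATA GTT TAA AGT CCC ATC GGG TTA AAT ACG — no ATG→stop ORF.
Frame -1: CGT ATT TAA CCC GAT GGG ACT TTA AAC TAT GCT CTG TTC ATC GTA CAC GCA TTC GAT GGC GTA ACT GTA CAC AGC CTG GAG TGC CGC GTT AAA — no ATG→stop ORF.
Frame -2: GTA TTT AAC CCG ATG GGA CTT TAA ACT ATG CTC TGT TCA TCG TAC ACG CAT TCG ATG GCG TAA CTG TAC ACA GCC TGG AGT GCC GCG TTA AAT — ATG at 14, stop TAA at 23 → 12 nt; ATG at 29, stop TAA at 62 → 36 nt; ATG at 56, stop TAA at 62 → 9 nt.
Frame -3: TAT TTA ACC CGA TGG GAC TTT AAA CTA TGC TCT GTT CAT CGT ACA CGC ATT CGA TGG CGT AAC TGT ACA CAG CCT GGA GTG CCG CGT TAA ATG — no ATG→stop ORF.
ORFs ≥ 4 codons: frame +1 55–69 (5 codons), frame +2 44–58 (5 codons), frame -2 14–25 (4 codons), frame -2 29–64 (12 codons). Count = 4.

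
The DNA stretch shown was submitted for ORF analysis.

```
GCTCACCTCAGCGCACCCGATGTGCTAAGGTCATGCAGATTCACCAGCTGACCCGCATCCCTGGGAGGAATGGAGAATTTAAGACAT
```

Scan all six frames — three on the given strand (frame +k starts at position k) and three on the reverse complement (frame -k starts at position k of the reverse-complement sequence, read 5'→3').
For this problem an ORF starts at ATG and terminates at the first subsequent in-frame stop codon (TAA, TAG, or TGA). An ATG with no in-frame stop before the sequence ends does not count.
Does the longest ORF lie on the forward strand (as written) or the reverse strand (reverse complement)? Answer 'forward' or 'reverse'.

Reverse complement (5'→3'): ATGTCTTAAATTCTCCATTCCTCCCAGGGATGCGGGTCAGCTGGTGAATCTGCATGACCTTAGCACATCGGGTGCGCTGAGGTGAGC
Frame +1: GCT CAC CTC AGC GCA CCC GAT GTG CTA AGG TCA TGC AGA TTC ACC AGC TGA CCC GCA TCC CTG GGA GGA ATG GAG AAT TTA AGA CAT — no ATG→stop ORF.
Frame +2: CTC ACC TCA GCG CAC CCG ATG TGC TAA GGT CAT GCA GAT TCA CCA GCT GAC CCG CAT CCC TGG GAG GAA TGG AGA ATT TAA GAC — ATG at 20, stop TAA at 26 → 9 nt.
Frame +3: TCA CCT CAG CGC ACC CGA TGT GCT AAG GTC ATG CAG ATT CAC CAG CTG ACC CGC ATC CCT GGG AGG AAT GGA GAA TTT AAG ACA — no ATG→stop ORF.
Frame -1: ATG TCT TAA ATT CTC CAT TCC TCC CAG GGA TGC GGG TCA GCT GGT GAA TCT GCA TGA CCT TAG CAC ATC GGG TGC GCT GAG GTG AGC — ATG at 1, stop TAA at 7 → 9 nt.
Frame -2: TGT CTT AAA TTC TCC ATT CCT CCC AGG GAT GCG GGT CAG CTG GTG AAT CTG CAT GAC CTT AGC ACA TCG GGT GCG CTG AGG TGA — no ATG→stop ORF.
Frame -3: GTC TTA AAT TCT CCA TTC CTC CCA GGG ATG CGG GTC AGC TGG TGA ATC TGC ATG ACC TTA GCA CAT CGG GTG CGC TGA GGT GAG — ATG at 30, stop TGA at 45 → 18 nt; ATG at 54, stop TGA at 78 → 27 nt.
Forward-strand max 9 nt; reverse-strand max 27 nt. The reverse strand has the longer ORF.

reverse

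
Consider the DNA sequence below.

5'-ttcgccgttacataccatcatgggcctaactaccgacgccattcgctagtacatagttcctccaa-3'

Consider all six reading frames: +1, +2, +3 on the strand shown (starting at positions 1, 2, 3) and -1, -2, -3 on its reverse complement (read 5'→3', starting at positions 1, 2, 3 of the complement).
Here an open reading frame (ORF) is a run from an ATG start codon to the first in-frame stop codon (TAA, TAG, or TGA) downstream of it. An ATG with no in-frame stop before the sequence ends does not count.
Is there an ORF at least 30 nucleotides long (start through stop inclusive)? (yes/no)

yes

Reverse complement (5'→3'): TTGGAGGAACTATGTACTAGCGAATGGCGTCGGTAGTTAGGCCCATGATGGTATGTAACGGCGAA
Frame +1: TTC GCC GTT ACA TAC CAT CAT GGG CCT AAC TAC CGA CGC CAT TCG CTA GTA CAT AGT TCC TCC — no ATG→stop ORF.
Frame +2: TCG CCG TTA CAT ACC ATC ATG GGC CTA ACT ACC GAC GCC ATT CGC TAG TAC ATA GTT CCT CCA — ATG at 20, stop TAG at 47 → 30 nt.
Frame +3: CGC CGT TAC ATA CCA TCA TGG GCC TAA CTA CCG ACG CCA TTC GCT AGT ACA TAG TTC CTC CAA — no ATG→stop ORF.
Frame -1: TTG GAG GAA CTA TGT ACT AGC GAA TGG CGT CGG TAG TTA GGC CCA TGA TGG TAT GTA ACG GCG — no ATG→stop ORF.
Frame -2: TGG AGG AAC TAT GTA CTA GCG AAT GGC GTC GGT AGT TAG GCC CAT GAT GGT ATG TAA CGG CGA — ATG at 53, stop TAA at 56 → 6 nt.
Frame -3: GGA GGA ACT ATG TAC TAG CGA ATG GCG TCG GTA GTT AGG CCC ATG ATG GTA TGT AAC GGC GAA — ATG at 12, stop TAG at 18 → 9 nt.
Frame +2 has an ORF of 30 nucleotides (positions 20–49) ≥ 30, so yes.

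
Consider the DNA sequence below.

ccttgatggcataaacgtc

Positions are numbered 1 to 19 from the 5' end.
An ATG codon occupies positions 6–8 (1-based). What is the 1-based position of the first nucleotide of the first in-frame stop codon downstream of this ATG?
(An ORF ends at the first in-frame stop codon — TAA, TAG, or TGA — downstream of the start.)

Codons from position 6: ATG (6–8), GCA (9–11), TAA (12–14).
TAA is a stop codon; it begins at position 12.

12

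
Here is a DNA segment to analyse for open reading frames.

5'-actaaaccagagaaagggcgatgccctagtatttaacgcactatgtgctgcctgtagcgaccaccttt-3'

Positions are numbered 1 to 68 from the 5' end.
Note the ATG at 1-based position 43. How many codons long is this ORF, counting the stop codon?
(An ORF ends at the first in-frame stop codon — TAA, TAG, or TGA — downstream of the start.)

5

Codons from position 43: ATG (43–45), TGC (46–48), TGC (49–51), CTG (52–54), TAG (55–57).
TAG is the first in-frame stop; that's 5 codons including the stop.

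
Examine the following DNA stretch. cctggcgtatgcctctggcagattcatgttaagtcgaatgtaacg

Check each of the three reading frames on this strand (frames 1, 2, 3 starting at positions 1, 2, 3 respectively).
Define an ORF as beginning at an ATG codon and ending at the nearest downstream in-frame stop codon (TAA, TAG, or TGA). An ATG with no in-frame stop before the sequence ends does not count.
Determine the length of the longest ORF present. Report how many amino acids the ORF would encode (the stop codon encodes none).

7

Frame 1: CCT GGC GTA TGC CTC TGG CAG ATT CAT GTT AAG TCG AAT GTA ACG — no ATG→stop ORF.
Frame 2: CTG GCG TAT GCC TCT GGC AGA TTC ATG TTA AGT CGA ATG TAA — ATG at 26, stop TAA at 41 → 18 nt; ATG at 38, stop TAA at 41 → 6 nt.
Frame 3: TGG CGT ATG CCT CTG GCA GAT TCA TGT TAA GTC GAA TGT AAC — ATG at 9, stop TAA at 30 → 24 nt.
Longest: frame 3, positions 9–32, 24 nt = 8 codons = 7 aa. → 7 amino acids.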